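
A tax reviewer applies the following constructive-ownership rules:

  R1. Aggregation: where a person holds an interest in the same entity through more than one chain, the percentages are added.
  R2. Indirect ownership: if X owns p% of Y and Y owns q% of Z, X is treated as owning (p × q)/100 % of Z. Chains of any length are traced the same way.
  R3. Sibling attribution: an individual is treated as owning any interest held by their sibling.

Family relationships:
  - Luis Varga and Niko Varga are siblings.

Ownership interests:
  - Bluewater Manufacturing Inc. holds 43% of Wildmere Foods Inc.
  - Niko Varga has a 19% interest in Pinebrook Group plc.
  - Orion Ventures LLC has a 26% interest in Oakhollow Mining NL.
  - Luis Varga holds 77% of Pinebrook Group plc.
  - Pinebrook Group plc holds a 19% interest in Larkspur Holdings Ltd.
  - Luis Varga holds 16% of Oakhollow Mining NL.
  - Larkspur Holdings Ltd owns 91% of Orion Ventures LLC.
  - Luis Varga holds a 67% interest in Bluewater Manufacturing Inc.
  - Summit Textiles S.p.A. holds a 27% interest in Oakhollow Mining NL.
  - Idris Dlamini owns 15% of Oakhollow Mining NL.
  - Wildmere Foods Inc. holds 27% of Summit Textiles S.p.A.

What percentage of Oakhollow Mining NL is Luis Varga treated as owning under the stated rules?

22.415833%

By sibling attribution (R3), Luis Varga is treated as also owning Niko Varga's interest in Pinebrook Group plc, giving 77% + 19% = 96%.
Chain via Pinebrook Group plc → Larkspur Holdings Ltd → Orion Ventures LLC (R2): 96% × 19% × 91% × 26% = 4.315584% of Oakhollow Mining NL.
Chain via Bluewater Manufacturing Inc. → Wildmere Foods Inc. → Summit Textiles S.p.A. (R2): 67% × 43% × 27% × 27% = 2.100249% of Oakhollow Mining NL.
Direct interest in Oakhollow Mining NL: 16%.
Aggregating (R1): 4.315584% + 2.100249% + 16% = 22.415833%.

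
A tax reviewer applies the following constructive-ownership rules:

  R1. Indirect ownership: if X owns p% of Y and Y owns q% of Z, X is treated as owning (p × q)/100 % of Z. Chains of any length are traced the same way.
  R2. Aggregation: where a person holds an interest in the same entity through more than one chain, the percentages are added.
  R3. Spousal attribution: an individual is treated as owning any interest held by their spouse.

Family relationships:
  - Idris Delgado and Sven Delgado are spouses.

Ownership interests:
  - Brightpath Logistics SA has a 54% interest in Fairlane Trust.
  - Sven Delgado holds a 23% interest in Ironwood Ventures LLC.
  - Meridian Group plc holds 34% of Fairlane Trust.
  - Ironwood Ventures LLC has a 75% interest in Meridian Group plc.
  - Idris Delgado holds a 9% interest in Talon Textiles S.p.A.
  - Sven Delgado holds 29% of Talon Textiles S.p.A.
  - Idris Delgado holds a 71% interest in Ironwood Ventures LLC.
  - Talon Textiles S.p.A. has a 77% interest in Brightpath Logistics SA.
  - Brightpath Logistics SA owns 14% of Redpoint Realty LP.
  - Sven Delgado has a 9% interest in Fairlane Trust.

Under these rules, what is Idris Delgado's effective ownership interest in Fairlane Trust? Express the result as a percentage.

By spousal attribution (R3), Idris Delgado is treated as also owning Sven Delgado's interest in Ironwood Ventures LLC, giving 71% + 23% = 94%.
By spousal attribution (R3), Idris Delgado is treated as also owning Sven Delgado's interest in Talon Textiles S.p.A, giving 9% + 29% = 38%.
By spousal attribution (R3), Idris Delgado is treated as owning Sven Delgado's 9% interest in Fairlane Trust.
Chain via Ironwood Ventures LLC → Meridian Group plc (R1): 94% × 75% × 34% = 23.97% of Fairlane Trust.
Chain via Talon Textiles S.p.A. → Brightpath Logistics SA (R1): 38% × 77% × 54% = 15.8004% of Fairlane Trust.
Direct interest in Fairlane Trust: 9%.
Aggregating (R2): 23.97% + 15.8004% + 9% = 48.7704%.

48.7704%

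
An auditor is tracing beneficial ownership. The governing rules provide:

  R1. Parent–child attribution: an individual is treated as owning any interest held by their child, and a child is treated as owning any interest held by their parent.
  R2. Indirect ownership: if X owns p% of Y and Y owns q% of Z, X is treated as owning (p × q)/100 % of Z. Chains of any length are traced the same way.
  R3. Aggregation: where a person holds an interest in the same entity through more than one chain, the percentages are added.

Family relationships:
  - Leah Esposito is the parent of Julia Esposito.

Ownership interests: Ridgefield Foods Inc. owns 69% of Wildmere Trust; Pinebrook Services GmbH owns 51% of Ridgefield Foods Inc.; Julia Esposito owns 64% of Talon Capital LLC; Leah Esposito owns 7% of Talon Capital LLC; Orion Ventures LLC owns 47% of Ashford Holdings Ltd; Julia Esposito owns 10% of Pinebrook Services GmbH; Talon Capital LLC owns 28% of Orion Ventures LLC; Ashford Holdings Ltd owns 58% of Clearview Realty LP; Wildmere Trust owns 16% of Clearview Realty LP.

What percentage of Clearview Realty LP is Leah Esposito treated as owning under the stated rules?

By parent–child attribution (R1), Leah Esposito is treated as also owning Julia Esposito's interest in Talon Capital LLC, giving 7% + 64% = 71%.
By parent–child attribution (R1), Leah Esposito is treated as owning Julia Esposito's 10% interest in Pinebrook Services GmbH.
Chain via Talon Capital LLC → Orion Ventures LLC → Ashford Holdings Ltd (R2): 71% × 28% × 47% × 58% = 5.419288% of Clearview Realty LP.
Chain via Pinebrook Services GmbH → Ridgefield Foods Inc. → Wildmere Trust (R2): 10% × 51% × 69% × 16% = 0.56304% of Clearview Realty LP.
Aggregating (R3): 5.419288% + 0.56304% = 5.982328%.

5.982328%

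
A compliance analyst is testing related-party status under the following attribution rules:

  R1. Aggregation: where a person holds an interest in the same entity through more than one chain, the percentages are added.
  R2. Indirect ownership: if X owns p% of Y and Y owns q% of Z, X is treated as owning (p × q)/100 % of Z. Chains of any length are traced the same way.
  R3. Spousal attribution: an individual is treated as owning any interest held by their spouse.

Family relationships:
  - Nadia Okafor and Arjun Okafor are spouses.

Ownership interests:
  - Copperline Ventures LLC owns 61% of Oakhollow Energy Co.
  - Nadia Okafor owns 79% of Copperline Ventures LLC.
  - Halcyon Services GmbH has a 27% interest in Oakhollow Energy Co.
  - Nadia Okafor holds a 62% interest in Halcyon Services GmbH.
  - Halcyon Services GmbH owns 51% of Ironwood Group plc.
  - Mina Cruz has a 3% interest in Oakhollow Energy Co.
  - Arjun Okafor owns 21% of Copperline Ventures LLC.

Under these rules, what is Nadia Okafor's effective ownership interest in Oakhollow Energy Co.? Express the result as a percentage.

77.74%

By spousal attribution (R3), Nadia Okafor is treated as also owning Arjun Okafor's interest in Copperline Ventures LLC, giving 79% + 21% = 100%.
Chain via Copperline Ventures LLC (R2): 100% × 61% = 61% of Oakhollow Energy Co.
Chain via Halcyon Services GmbH (R2): 62% × 27% = 16.74% of Oakhollow Energy Co.
Aggregating (R1): 61% + 16.74% = 77.74%.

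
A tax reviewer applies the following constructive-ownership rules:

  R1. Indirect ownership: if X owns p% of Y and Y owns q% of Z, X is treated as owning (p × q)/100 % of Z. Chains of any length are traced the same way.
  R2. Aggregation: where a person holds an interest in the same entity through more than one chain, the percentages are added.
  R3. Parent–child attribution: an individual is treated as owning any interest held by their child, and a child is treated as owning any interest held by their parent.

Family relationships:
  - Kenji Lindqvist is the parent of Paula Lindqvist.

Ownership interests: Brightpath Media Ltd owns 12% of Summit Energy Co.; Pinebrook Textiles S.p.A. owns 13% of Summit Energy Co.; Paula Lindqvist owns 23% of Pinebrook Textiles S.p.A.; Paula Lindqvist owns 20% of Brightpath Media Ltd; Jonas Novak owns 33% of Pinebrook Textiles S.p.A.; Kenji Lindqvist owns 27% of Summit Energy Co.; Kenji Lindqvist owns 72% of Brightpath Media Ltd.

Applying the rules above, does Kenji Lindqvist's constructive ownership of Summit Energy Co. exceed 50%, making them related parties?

No

By parent–child attribution (R3), Kenji Lindqvist is treated as also owning Paula Lindqvist's interest in Brightpath Media Ltd, giving 72% + 20% = 92%.
By parent–child attribution (R3), Kenji Lindqvist is treated as owning Paula Lindqvist's 23% interest in Pinebrook Textiles S.p.A.
Chain via Brightpath Media Ltd (R1): 92% × 12% = 11.04% of Summit Energy Co.
Direct interest in Summit Energy Co: 27%.
Chain via Pinebrook Textiles S.p.A. (R1): 23% × 13% = 2.99% of Summit Energy Co.
Aggregating (R2): 11.04% + 27% + 2.99% = 41.03%.
41.03% does not exceed the 50% threshold, so Kenji is not a related party to Summit Energy Co.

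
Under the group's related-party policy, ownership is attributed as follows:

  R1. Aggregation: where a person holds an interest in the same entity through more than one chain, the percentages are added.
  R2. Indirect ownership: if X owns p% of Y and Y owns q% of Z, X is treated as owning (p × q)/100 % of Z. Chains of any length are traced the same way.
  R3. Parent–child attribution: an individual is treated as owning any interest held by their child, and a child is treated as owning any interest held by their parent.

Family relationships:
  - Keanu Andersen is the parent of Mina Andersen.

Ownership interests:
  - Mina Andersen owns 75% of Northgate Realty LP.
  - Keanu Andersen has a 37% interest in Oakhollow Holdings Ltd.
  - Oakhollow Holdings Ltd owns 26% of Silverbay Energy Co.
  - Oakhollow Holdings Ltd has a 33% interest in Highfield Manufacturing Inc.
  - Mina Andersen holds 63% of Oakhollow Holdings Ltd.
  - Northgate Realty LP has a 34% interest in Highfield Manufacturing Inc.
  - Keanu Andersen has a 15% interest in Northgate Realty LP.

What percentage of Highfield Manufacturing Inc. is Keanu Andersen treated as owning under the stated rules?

63.6%

By parent–child attribution (R3), Keanu Andersen is treated as also owning Mina Andersen's interest in Oakhollow Holdings Ltd, giving 37% + 63% = 100%.
By parent–child attribution (R3), Keanu Andersen is treated as also owning Mina Andersen's interest in Northgate Realty LP, giving 15% + 75% = 90%.
Chain via Oakhollow Holdings Ltd (R2): 100% × 33% = 33% of Highfield Manufacturing Inc.
Chain via Northgate Realty LP (R2): 90% × 34% = 30.6% of Highfield Manufacturing Inc.
Aggregating (R1): 33% + 30.6% = 63.6%.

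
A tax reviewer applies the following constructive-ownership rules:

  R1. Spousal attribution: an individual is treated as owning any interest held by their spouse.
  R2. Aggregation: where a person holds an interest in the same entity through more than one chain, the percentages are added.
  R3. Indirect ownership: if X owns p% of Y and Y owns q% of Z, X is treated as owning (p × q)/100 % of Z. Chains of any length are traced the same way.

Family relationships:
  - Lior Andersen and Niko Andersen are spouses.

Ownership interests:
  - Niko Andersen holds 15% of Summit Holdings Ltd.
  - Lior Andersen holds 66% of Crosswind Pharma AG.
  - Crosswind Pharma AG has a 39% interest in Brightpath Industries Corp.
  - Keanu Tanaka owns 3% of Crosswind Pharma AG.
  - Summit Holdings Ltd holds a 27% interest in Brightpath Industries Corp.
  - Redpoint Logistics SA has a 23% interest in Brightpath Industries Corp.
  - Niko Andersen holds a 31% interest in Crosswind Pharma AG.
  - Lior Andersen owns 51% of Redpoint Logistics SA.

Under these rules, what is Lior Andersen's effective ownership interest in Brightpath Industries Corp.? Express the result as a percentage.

By spousal attribution (R1), Lior Andersen is treated as also owning Niko Andersen's interest in Crosswind Pharma AG, giving 66% + 31% = 97%.
By spousal attribution (R1), Lior Andersen is treated as owning Niko Andersen's 15% interest in Summit Holdings Ltd.
Chain via Crosswind Pharma AG (R3): 97% × 39% = 37.83% of Brightpath Industries Corp.
Chain via Redpoint Logistics SA (R3): 51% × 23% = 11.73% of Brightpath Industries Corp.
Chain via Summit Holdings Ltd (R3): 15% × 27% = 4.05% of Brightpath Industries Corp.
Aggregating (R2): 37.83% + 11.73% + 4.05% = 53.61%.

53.61%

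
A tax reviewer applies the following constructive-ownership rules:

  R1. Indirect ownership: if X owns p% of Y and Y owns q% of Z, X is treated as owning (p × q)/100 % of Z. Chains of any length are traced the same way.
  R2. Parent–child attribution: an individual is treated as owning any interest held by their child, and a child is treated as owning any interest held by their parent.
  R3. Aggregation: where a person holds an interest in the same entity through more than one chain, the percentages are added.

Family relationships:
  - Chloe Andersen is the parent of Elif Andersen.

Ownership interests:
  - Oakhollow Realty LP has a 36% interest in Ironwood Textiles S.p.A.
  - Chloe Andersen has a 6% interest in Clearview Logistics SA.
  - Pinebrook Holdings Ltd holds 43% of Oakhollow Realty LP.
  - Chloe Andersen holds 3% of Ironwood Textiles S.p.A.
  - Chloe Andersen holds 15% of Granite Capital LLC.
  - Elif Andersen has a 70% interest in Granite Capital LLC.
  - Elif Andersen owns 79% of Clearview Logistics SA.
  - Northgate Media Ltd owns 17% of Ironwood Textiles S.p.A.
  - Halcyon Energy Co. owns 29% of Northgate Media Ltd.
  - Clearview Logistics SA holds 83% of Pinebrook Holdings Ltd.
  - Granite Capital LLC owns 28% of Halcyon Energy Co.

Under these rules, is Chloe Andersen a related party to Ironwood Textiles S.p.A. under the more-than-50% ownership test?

By parent–child attribution (R2), Chloe Andersen is treated as also owning Elif Andersen's interest in Granite Capital LLC, giving 15% + 70% = 85%.
By parent–child attribution (R2), Chloe Andersen is treated as also owning Elif Andersen's interest in Clearview Logistics SA, giving 6% + 79% = 85%.
Chain via Granite Capital LLC → Halcyon Energy Co. → Northgate Media Ltd (R1): 85% × 28% × 29% × 17% = 1.17334% of Ironwood Textiles S.p.A.
Chain via Clearview Logistics SA → Pinebrook Holdings Ltd → Oakhollow Realty LP (R1): 85% × 83% × 43% × 36% = 10.92114% of Ironwood Textiles S.p.A.
Direct interest in Ironwood Textiles S.p.A: 3%.
Aggregating (R3): 1.17334% + 10.92114% + 3% = 15.09448%.
15.09448% does not exceed the 50% threshold, so Chloe is not a related party to Ironwood Textiles S.p.A.

No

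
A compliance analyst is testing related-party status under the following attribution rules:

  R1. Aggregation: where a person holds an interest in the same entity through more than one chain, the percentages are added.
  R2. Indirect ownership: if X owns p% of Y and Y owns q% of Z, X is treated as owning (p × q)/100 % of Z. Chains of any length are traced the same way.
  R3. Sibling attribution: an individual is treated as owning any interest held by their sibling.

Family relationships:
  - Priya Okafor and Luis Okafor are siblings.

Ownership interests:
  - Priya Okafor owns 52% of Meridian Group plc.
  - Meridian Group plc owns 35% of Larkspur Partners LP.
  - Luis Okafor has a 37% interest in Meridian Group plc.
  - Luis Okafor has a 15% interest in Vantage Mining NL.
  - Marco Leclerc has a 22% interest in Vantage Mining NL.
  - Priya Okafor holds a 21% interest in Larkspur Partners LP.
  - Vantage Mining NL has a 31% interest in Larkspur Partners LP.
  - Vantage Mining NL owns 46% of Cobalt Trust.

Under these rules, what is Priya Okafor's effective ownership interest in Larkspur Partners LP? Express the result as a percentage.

56.8%

By sibling attribution (R3), Priya Okafor is treated as also owning Luis Okafor's interest in Meridian Group plc, giving 52% + 37% = 89%.
By sibling attribution (R3), Priya Okafor is treated as owning Luis Okafor's 15% interest in Vantage Mining NL.
Chain via Meridian Group plc (R2): 89% × 35% = 31.15% of Larkspur Partners LP.
Direct interest in Larkspur Partners LP: 21%.
Chain via Vantage Mining NL (R2): 15% × 31% = 4.65% of Larkspur Partners LP.
Aggregating (R1): 31.15% + 21% + 4.65% = 56.8%.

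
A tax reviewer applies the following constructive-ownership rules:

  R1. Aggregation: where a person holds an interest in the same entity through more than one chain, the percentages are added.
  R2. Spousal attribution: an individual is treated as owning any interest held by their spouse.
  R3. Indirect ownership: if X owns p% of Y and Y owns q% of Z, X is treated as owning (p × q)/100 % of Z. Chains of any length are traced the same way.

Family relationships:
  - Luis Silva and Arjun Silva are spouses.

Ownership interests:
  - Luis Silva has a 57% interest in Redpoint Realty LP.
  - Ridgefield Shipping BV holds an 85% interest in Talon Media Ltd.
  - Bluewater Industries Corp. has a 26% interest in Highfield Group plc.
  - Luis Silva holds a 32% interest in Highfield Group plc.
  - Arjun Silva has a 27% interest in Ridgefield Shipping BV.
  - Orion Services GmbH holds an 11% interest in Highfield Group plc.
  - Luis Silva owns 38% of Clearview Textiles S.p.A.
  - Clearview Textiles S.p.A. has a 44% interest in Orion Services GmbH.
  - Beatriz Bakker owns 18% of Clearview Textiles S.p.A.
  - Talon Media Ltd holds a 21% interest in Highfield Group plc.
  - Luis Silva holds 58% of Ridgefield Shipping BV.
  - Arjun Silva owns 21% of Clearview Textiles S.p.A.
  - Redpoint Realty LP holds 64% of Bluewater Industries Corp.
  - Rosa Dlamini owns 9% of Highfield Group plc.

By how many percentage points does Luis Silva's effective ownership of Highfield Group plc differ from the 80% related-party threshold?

By spousal attribution (R2), Luis Silva is treated as also owning Arjun Silva's interest in Ridgefield Shipping BV, giving 58% + 27% = 85%.
By spousal attribution (R2), Luis Silva is treated as also owning Arjun Silva's interest in Clearview Textiles S.p.A, giving 38% + 21% = 59%.
Chain via Ridgefield Shipping BV → Talon Media Ltd (R3): 85% × 85% × 21% = 15.1725% of Highfield Group plc.
Chain via Redpoint Realty LP → Bluewater Industries Corp. (R3): 57% × 64% × 26% = 9.4848% of Highfield Group plc.
Chain via Clearview Textiles S.p.A. → Orion Services GmbH (R3): 59% × 44% × 11% = 2.8556% of Highfield Group plc.
Direct interest in Highfield Group plc: 32%.
Aggregating (R1): 15.1725% + 9.4848% + 2.8556% + 32% = 59.5129%.
59.5129% falls short of the 80% threshold by 20.4871 percentage points.

20.4871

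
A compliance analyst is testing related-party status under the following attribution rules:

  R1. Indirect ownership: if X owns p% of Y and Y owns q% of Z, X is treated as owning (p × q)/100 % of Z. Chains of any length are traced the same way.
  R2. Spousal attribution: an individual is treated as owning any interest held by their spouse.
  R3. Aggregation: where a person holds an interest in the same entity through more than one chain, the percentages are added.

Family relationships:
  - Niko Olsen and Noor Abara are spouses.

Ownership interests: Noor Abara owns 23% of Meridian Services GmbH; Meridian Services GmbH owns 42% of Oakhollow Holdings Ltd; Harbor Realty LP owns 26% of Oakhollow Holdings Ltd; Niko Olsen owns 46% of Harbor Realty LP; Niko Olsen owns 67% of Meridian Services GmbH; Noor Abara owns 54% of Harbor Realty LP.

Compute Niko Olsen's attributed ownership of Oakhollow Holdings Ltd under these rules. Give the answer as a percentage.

By spousal attribution (R2), Niko Olsen is treated as also owning Noor Abara's interest in Harbor Realty LP, giving 46% + 54% = 100%.
By spousal attribution (R2), Niko Olsen is treated as also owning Noor Abara's interest in Meridian Services GmbH, giving 67% + 23% = 90%.
Chain via Harbor Realty LP (R1): 100% × 26% = 26% of Oakhollow Holdings Ltd.
Chain via Meridian Services GmbH (R1): 90% × 42% = 37.8% of Oakhollow Holdings Ltd.
Aggregating (R3): 26% + 37.8% = 63.8%.

63.8%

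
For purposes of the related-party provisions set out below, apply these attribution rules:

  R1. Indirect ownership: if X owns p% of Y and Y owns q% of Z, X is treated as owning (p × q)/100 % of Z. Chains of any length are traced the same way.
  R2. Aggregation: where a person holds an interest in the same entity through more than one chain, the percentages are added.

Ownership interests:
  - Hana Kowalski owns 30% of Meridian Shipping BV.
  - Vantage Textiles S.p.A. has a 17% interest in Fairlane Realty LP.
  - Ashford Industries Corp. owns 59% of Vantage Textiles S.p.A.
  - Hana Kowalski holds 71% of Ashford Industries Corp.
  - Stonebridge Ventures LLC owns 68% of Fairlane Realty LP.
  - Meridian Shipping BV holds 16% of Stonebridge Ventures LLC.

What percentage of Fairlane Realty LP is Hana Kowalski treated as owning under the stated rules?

Chain via Meridian Shipping BV → Stonebridge Ventures LLC (R1): 30% × 16% × 68% = 3.264% of Fairlane Realty LP.
Chain via Ashford Industries Corp. → Vantage Textiles S.p.A. (R1): 71% × 59% × 17% = 7.1213% of Fairlane Realty LP.
Aggregating (R2): 3.264% + 7.1213% = 10.3853%.

10.3853%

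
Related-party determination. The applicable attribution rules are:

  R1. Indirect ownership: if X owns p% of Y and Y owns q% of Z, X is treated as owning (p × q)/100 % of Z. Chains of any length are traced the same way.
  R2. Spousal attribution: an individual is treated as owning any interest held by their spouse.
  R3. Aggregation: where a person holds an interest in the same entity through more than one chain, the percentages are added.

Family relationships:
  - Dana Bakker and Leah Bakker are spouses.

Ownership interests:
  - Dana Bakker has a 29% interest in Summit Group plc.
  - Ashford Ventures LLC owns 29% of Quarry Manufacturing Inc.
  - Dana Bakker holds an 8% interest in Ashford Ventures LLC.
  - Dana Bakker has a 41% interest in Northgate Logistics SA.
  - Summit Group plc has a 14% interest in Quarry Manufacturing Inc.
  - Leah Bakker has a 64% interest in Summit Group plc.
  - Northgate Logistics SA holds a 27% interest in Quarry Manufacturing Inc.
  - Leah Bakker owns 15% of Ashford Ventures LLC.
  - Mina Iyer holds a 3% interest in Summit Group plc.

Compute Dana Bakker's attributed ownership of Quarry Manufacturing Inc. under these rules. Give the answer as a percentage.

By spousal attribution (R2), Dana Bakker is treated as also owning Leah Bakker's interest in Ashford Ventures LLC, giving 8% + 15% = 23%.
By spousal attribution (R2), Dana Bakker is treated as also owning Leah Bakker's interest in Summit Group plc, giving 29% + 64% = 93%.
Chain via Northgate Logistics SA (R1): 41% × 27% = 11.07% of Quarry Manufacturing Inc.
Chain via Ashford Ventures LLC (R1): 23% × 29% = 6.67% of Quarry Manufacturing Inc.
Chain via Summit Group plc (R1): 93% × 14% = 13.02% of Quarry Manufacturing Inc.
Aggregating (R3): 11.07% + 6.67% + 13.02% = 30.76%.

30.76%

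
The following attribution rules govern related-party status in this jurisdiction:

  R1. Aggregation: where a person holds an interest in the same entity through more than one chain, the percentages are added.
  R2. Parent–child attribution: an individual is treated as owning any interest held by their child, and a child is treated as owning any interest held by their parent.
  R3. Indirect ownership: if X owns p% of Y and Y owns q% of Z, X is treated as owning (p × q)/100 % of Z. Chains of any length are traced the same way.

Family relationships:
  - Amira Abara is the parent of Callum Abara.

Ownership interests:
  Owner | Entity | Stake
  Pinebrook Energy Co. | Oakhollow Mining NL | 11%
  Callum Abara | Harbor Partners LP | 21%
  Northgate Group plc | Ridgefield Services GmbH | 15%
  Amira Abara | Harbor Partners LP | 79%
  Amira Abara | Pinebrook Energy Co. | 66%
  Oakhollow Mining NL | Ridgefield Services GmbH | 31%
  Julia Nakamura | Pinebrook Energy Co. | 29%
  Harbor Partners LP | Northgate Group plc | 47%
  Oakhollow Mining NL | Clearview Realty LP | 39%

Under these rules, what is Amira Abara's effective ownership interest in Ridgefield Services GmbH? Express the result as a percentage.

9.3006%

By parent–child attribution (R2), Amira Abara is treated as also owning Callum Abara's interest in Harbor Partners LP, giving 79% + 21% = 100%.
Chain via Pinebrook Energy Co. → Oakhollow Mining NL (R3): 66% × 11% × 31% = 2.2506% of Ridgefield Services GmbH.
Chain via Harbor Partners LP → Northgate Group plc (R3): 100% × 47% × 15% = 7.05% of Ridgefield Services GmbH.
Aggregating (R1): 2.2506% + 7.05% = 9.3006%.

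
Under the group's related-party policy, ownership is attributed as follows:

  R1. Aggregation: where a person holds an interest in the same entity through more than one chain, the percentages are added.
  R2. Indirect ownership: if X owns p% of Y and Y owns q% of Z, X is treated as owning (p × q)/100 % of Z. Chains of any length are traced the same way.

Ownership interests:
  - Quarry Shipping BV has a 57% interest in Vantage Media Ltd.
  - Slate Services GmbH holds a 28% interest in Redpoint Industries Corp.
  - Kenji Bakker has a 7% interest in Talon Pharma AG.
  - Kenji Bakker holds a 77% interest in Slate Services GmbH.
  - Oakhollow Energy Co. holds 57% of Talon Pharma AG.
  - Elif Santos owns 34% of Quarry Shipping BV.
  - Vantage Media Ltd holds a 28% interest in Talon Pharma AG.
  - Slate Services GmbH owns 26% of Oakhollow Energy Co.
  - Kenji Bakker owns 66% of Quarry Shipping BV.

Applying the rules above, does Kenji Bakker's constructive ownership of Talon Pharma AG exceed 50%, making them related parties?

No

Chain via Quarry Shipping BV → Vantage Media Ltd (R2): 66% × 57% × 28% = 10.5336% of Talon Pharma AG.
Chain via Slate Services GmbH → Oakhollow Energy Co. (R2): 77% × 26% × 57% = 11.4114% of Talon Pharma AG.
Direct interest in Talon Pharma AG: 7%.
Aggregating (R1): 10.5336% + 11.4114% + 7% = 28.945%.
28.945% does not exceed the 50% threshold, so Kenji is not a related party to Talon Pharma AG.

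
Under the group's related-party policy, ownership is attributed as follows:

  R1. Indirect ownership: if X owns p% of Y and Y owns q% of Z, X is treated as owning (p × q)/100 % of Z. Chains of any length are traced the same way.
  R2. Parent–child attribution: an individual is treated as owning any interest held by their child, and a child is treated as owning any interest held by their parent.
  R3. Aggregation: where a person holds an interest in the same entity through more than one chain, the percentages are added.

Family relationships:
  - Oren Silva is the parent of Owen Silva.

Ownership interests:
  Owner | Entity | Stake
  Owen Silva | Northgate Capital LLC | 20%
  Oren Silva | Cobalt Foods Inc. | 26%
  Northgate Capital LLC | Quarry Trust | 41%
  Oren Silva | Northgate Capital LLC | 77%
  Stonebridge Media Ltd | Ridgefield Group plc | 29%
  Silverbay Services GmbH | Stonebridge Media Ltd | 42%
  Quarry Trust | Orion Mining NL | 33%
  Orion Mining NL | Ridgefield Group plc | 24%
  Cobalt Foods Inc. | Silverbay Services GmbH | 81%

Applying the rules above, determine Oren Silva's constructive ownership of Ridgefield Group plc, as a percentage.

5.714892%

By parent–child attribution (R2), Oren Silva is treated as also owning Owen Silva's interest in Northgate Capital LLC, giving 77% + 20% = 97%.
Chain via Northgate Capital LLC → Quarry Trust → Orion Mining NL (R1): 97% × 41% × 33% × 24% = 3.149784% of Ridgefield Group plc.
Chain via Cobalt Foods Inc. → Silverbay Services GmbH → Stonebridge Media Ltd (R1): 26% × 81% × 42% × 29% = 2.565108% of Ridgefield Group plc.
Aggregating (R3): 3.149784% + 2.565108% = 5.714892%.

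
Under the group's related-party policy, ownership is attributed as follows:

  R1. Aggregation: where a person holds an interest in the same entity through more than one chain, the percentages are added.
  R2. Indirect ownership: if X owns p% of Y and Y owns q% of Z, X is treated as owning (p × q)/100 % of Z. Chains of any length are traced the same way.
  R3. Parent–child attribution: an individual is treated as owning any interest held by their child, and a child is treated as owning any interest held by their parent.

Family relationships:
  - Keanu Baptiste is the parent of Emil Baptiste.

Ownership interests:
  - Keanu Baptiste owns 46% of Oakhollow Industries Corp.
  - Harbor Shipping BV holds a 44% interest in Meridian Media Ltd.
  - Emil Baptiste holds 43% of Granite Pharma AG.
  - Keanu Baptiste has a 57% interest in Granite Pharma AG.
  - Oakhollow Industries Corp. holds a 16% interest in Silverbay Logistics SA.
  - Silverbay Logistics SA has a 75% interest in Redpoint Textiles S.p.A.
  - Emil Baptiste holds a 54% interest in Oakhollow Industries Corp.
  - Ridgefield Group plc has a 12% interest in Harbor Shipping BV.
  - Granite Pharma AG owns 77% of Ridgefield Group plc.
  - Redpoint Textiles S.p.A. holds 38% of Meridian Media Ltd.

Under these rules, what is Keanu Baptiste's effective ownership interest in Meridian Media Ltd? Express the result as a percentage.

By parent–child attribution (R3), Keanu Baptiste is treated as also owning Emil Baptiste's interest in Oakhollow Industries Corp, giving 46% + 54% = 100%.
By parent–child attribution (R3), Keanu Baptiste is treated as also owning Emil Baptiste's interest in Granite Pharma AG, giving 57% + 43% = 100%.
Chain via Oakhollow Industries Corp. → Silverbay Logistics SA → Redpoint Textiles S.p.A. (R2): 100% × 16% × 75% × 38% = 4.56% of Meridian Media Ltd.
Chain via Granite Pharma AG → Ridgefield Group plc → Harbor Shipping BV (R2): 100% × 77% × 12% × 44% = 4.0656% of Meridian Media Ltd.
Aggregating (R1): 4.56% + 4.0656% = 8.6256%.

8.6256%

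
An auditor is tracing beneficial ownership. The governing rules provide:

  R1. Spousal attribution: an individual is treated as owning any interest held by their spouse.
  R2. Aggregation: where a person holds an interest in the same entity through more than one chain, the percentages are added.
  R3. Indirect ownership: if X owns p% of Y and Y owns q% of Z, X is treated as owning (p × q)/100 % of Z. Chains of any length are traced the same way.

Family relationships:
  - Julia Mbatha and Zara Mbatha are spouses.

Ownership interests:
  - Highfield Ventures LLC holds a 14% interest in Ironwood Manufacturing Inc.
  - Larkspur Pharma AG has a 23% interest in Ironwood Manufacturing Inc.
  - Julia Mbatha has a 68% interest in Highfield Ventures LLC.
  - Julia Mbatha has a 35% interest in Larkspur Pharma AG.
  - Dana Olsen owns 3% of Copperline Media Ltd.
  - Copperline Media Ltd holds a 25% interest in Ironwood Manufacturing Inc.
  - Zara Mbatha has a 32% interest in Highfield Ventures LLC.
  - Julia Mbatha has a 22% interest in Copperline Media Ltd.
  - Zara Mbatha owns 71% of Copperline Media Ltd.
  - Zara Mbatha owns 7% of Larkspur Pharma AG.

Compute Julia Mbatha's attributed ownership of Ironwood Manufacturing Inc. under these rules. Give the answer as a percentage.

By spousal attribution (R1), Julia Mbatha is treated as also owning Zara Mbatha's interest in Copperline Media Ltd, giving 22% + 71% = 93%.
By spousal attribution (R1), Julia Mbatha is treated as also owning Zara Mbatha's interest in Larkspur Pharma AG, giving 35% + 7% = 42%.
By spousal attribution (R1), Julia Mbatha is treated as also owning Zara Mbatha's interest in Highfield Ventures LLC, giving 68% + 32% = 100%.
Chain via Copperline Media Ltd (R3): 93% × 25% = 23.25% of Ironwood Manufacturing Inc.
Chain via Larkspur Pharma AG (R3): 42% × 23% = 9.66% of Ironwood Manufacturing Inc.
Chain via Highfield Ventures LLC (R3): 100% × 14% = 14% of Ironwood Manufacturing Inc.
Aggregating (R2): 23.25% + 9.66% + 14% = 46.91%.

46.91%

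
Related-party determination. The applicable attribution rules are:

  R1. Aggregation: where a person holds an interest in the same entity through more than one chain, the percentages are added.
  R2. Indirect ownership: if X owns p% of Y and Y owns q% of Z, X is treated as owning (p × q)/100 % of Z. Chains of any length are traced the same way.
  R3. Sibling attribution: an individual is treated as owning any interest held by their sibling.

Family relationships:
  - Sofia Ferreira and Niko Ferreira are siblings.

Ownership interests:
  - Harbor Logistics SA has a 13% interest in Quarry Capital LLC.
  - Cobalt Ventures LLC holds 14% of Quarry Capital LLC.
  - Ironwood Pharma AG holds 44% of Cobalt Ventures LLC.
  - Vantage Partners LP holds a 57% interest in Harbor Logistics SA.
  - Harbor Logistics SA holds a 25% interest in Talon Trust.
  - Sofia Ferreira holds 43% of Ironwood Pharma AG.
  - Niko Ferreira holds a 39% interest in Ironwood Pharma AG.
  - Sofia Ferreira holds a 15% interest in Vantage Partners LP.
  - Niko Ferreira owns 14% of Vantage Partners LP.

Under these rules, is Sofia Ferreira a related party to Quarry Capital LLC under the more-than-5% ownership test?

By sibling attribution (R3), Sofia Ferreira is treated as also owning Niko Ferreira's interest in Ironwood Pharma AG, giving 43% + 39% = 82%.
By sibling attribution (R3), Sofia Ferreira is treated as also owning Niko Ferreira's interest in Vantage Partners LP, giving 15% + 14% = 29%.
Chain via Ironwood Pharma AG → Cobalt Ventures LLC (R2): 82% × 44% × 14% = 5.0512% of Quarry Capital LLC.
Chain via Vantage Partners LP → Harbor Logistics SA (R2): 29% × 57% × 13% = 2.1489% of Quarry Capital LLC.
Aggregating (R1): 5.0512% + 2.1489% = 7.2001%.
7.2001% exceeds the 5% threshold, so Sofia is a related party to Quarry Capital LLC.

Yes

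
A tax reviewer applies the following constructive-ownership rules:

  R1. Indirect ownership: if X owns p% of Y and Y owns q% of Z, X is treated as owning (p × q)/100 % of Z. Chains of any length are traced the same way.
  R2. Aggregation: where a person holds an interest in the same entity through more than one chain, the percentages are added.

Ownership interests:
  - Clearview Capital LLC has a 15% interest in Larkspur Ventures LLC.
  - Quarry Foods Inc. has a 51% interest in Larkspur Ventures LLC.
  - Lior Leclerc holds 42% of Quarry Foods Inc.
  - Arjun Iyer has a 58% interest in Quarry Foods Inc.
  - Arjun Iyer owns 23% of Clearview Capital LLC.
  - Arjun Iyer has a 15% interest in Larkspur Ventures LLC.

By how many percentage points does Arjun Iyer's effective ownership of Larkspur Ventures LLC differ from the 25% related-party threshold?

Chain via Quarry Foods Inc. (R1): 58% × 51% = 29.58% of Larkspur Ventures LLC.
Chain via Clearview Capital LLC (R1): 23% × 15% = 3.45% of Larkspur Ventures LLC.
Direct interest in Larkspur Ventures LLC: 15%.
Aggregating (R2): 29.58% + 3.45% + 15% = 48.03%.
48.03% exceeds the 25% threshold by 23.03 percentage points.

23.03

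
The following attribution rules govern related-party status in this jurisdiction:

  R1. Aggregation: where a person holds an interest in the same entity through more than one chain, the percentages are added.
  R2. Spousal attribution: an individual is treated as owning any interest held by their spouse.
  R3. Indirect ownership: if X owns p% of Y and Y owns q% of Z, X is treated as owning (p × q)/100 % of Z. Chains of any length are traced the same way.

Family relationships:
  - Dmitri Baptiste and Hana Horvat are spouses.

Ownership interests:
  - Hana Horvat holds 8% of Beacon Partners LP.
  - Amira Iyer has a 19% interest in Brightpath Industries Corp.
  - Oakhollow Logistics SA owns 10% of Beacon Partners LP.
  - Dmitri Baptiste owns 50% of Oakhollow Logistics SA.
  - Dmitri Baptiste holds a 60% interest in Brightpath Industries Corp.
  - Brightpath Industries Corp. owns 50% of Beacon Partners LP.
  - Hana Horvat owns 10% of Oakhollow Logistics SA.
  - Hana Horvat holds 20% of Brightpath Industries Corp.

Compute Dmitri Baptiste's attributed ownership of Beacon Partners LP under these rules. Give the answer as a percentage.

By spousal attribution (R2), Dmitri Baptiste is treated as also owning Hana Horvat's interest in Brightpath Industries Corp, giving 60% + 20% = 80%.
By spousal attribution (R2), Dmitri Baptiste is treated as also owning Hana Horvat's interest in Oakhollow Logistics SA, giving 50% + 10% = 60%.
By spousal attribution (R2), Dmitri Baptiste is treated as owning Hana Horvat's 8% interest in Beacon Partners LP.
Chain via Brightpath Industries Corp. (R3): 80% × 50% = 40% of Beacon Partners LP.
Chain via Oakhollow Logistics SA (R3): 60% × 10% = 6% of Beacon Partners LP.
Direct interest in Beacon Partners LP: 8%.
Aggregating (R1): 40% + 6% + 8% = 54%.

54%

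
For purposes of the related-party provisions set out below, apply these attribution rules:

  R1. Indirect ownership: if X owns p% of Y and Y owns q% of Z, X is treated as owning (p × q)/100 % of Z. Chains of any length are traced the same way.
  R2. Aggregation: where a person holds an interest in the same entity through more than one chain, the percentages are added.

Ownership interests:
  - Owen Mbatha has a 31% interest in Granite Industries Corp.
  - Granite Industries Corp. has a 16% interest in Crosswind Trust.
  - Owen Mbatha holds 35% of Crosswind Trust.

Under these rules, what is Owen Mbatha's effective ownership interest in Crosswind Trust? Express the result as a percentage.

Chain via Granite Industries Corp. (R1): 31% × 16% = 4.96% of Crosswind Trust.
Direct interest in Crosswind Trust: 35%.
Aggregating (R2): 4.96% + 35% = 39.96%.

39.96%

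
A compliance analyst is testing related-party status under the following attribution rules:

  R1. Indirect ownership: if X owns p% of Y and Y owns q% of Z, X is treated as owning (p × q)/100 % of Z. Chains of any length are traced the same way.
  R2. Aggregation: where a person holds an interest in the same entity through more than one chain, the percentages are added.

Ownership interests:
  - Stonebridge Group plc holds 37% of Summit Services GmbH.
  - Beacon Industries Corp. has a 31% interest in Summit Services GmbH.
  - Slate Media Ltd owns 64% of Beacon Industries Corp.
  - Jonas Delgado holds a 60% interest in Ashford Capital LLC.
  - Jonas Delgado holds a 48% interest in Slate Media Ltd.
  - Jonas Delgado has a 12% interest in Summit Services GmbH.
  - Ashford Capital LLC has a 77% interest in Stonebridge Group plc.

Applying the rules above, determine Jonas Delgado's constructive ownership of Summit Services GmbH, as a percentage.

38.6172%

Chain via Slate Media Ltd → Beacon Industries Corp. (R1): 48% × 64% × 31% = 9.5232% of Summit Services GmbH.
Chain via Ashford Capital LLC → Stonebridge Group plc (R1): 60% × 77% × 37% = 17.094% of Summit Services GmbH.
Direct interest in Summit Services GmbH: 12%.
Aggregating (R2): 9.5232% + 17.094% + 12% = 38.6172%.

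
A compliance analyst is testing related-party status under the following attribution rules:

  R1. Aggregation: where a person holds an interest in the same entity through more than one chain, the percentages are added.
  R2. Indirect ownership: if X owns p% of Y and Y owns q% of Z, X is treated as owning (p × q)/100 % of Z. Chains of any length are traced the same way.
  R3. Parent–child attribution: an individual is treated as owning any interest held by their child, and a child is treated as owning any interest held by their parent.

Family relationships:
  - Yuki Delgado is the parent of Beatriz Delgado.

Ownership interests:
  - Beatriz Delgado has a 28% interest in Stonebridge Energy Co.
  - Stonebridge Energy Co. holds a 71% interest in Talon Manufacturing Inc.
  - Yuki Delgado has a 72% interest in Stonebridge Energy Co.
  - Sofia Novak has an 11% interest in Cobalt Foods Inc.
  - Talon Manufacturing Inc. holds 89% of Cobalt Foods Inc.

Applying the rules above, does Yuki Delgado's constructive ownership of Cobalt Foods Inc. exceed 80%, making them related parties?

By parent–child attribution (R3), Yuki Delgado is treated as also owning Beatriz Delgado's interest in Stonebridge Energy Co, giving 72% + 28% = 100%.
Chain via Stonebridge Energy Co. → Talon Manufacturing Inc. (R2): 100% × 71% × 89% = 63.19% of Cobalt Foods Inc.
63.19% does not exceed the 80% threshold, so Yuki is not a related party to Cobalt Foods Inc.

No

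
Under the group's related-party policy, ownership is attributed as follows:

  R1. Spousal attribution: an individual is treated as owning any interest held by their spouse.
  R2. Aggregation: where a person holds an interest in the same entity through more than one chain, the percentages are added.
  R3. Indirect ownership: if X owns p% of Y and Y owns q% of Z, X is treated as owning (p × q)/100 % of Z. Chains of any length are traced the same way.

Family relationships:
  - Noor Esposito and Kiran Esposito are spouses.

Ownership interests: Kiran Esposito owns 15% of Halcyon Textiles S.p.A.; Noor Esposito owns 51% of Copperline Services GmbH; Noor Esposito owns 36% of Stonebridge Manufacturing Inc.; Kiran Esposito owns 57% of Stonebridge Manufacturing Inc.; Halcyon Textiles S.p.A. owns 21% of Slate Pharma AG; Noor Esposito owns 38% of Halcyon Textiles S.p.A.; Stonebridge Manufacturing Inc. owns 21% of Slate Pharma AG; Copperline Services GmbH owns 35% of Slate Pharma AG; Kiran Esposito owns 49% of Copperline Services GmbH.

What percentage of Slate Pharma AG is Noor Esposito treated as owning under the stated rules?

65.66%

By spousal attribution (R1), Noor Esposito is treated as also owning Kiran Esposito's interest in Copperline Services GmbH, giving 51% + 49% = 100%.
By spousal attribution (R1), Noor Esposito is treated as also owning Kiran Esposito's interest in Stonebridge Manufacturing Inc, giving 36% + 57% = 93%.
By spousal attribution (R1), Noor Esposito is treated as also owning Kiran Esposito's interest in Halcyon Textiles S.p.A, giving 38% + 15% = 53%.
Chain via Copperline Services GmbH (R3): 100% × 35% = 35% of Slate Pharma AG.
Chain via Stonebridge Manufacturing Inc. (R3): 93% × 21% = 19.53% of Slate Pharma AG.
Chain via Halcyon Textiles S.p.A. (R3): 53% × 21% = 11.13% of Slate Pharma AG.
Aggregating (R2): 35% + 19.53% + 11.13% = 65.66%.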